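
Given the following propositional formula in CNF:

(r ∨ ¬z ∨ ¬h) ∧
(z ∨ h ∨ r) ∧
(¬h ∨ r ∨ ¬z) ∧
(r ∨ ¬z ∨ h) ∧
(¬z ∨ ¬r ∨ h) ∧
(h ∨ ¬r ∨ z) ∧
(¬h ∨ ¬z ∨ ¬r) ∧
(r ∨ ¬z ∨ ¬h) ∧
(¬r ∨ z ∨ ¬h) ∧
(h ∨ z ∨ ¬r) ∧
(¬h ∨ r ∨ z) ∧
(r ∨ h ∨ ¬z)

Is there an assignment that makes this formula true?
No

No, the formula is not satisfiable.

No assignment of truth values to the variables can make all 12 clauses true simultaneously.

The formula is UNSAT (unsatisfiable).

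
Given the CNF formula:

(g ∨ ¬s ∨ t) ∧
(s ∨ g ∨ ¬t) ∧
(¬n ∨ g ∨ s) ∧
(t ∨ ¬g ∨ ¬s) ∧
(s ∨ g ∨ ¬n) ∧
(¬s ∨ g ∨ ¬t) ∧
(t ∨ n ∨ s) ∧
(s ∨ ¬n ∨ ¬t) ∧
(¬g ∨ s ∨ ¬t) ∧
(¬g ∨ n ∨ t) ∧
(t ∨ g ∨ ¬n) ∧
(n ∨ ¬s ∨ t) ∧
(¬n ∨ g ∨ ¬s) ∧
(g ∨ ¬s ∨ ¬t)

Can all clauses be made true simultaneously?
Yes

Yes, the formula is satisfiable.

One satisfying assignment is: g=True, n=False, t=True, s=True

Verification: With this assignment, all 14 clauses evaluate to true.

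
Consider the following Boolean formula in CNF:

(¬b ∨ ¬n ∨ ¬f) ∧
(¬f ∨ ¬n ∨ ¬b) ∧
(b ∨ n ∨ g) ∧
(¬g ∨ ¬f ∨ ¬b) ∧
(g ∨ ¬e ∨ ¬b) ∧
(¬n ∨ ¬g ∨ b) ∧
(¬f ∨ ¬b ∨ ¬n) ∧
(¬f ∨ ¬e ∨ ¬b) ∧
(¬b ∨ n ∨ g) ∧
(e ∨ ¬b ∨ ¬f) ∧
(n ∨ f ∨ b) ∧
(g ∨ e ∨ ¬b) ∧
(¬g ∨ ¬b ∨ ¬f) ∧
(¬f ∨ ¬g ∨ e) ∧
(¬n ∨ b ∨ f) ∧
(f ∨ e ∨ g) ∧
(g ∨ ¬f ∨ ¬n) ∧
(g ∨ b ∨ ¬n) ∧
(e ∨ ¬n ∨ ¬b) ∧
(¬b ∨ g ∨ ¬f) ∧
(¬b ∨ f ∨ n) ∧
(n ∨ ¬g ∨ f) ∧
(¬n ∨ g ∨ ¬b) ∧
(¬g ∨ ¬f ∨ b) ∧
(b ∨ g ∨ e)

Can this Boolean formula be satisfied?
Yes

Yes, the formula is satisfiable.

One satisfying assignment is: f=False, b=True, e=True, n=True, g=True

Verification: With this assignment, all 25 clauses evaluate to true.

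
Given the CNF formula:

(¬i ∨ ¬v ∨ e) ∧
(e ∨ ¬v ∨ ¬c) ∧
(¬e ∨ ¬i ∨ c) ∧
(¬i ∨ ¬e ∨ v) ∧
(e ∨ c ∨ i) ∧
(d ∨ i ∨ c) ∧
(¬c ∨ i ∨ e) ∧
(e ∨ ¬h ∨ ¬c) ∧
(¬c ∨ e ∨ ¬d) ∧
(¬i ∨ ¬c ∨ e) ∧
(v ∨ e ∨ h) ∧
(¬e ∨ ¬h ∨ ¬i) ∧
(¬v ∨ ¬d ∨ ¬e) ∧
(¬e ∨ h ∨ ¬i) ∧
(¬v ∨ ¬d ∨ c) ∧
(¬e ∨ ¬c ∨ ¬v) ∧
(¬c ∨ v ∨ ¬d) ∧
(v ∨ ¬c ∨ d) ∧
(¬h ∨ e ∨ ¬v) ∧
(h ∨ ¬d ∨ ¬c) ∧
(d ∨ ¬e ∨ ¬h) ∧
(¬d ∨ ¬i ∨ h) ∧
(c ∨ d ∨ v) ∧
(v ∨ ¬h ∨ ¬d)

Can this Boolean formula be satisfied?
Yes

Yes, the formula is satisfiable.

One satisfying assignment is: i=False, e=True, d=True, v=False, h=False, c=False

Verification: With this assignment, all 24 clauses evaluate to true.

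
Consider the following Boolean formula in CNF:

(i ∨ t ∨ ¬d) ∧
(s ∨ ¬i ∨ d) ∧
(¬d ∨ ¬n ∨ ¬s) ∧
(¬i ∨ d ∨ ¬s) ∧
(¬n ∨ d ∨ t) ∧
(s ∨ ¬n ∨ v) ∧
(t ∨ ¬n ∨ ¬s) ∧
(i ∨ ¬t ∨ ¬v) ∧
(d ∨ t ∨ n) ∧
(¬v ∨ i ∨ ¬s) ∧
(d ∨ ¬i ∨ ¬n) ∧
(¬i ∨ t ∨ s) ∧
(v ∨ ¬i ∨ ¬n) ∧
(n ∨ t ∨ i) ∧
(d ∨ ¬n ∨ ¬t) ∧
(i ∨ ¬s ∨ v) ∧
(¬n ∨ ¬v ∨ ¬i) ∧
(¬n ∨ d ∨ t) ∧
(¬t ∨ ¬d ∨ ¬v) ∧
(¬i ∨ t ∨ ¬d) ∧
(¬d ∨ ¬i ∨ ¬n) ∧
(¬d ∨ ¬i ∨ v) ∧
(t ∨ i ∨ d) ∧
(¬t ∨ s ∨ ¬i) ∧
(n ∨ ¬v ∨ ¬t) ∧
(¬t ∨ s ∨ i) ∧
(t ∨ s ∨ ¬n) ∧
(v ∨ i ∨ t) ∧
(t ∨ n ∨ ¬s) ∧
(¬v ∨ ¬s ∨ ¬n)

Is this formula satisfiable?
No

No, the formula is not satisfiable.

No assignment of truth values to the variables can make all 30 clauses true simultaneously.

The formula is UNSAT (unsatisfiable).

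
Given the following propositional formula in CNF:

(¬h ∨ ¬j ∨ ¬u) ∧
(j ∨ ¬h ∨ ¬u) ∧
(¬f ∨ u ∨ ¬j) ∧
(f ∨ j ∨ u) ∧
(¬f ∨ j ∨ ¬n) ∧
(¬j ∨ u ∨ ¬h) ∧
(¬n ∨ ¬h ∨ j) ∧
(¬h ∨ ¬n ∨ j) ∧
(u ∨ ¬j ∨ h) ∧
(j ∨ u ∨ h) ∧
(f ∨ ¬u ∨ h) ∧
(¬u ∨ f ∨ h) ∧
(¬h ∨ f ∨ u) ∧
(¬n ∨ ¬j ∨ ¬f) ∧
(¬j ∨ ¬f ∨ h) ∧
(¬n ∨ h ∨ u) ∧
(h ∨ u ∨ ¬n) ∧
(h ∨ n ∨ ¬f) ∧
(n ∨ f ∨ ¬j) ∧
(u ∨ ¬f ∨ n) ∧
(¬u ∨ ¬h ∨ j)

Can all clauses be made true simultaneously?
No

No, the formula is not satisfiable.

No assignment of truth values to the variables can make all 21 clauses true simultaneously.

The formula is UNSAT (unsatisfiable).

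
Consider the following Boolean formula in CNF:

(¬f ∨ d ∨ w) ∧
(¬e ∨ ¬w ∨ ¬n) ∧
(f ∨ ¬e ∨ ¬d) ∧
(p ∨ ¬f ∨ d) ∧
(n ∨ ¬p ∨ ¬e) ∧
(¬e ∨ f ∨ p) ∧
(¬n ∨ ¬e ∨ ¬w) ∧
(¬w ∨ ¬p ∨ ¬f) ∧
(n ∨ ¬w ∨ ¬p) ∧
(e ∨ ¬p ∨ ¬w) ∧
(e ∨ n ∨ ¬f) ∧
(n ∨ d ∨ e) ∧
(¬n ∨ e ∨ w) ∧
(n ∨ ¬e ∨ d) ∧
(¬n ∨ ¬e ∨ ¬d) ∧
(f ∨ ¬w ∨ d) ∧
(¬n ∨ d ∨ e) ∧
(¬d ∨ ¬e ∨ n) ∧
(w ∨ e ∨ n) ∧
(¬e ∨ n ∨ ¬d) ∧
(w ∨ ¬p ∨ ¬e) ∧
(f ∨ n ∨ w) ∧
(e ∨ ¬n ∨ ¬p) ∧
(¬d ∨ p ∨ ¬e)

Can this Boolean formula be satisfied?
Yes

Yes, the formula is satisfiable.

One satisfying assignment is: f=False, d=True, p=False, e=False, n=False, w=True

Verification: With this assignment, all 24 clauses evaluate to true.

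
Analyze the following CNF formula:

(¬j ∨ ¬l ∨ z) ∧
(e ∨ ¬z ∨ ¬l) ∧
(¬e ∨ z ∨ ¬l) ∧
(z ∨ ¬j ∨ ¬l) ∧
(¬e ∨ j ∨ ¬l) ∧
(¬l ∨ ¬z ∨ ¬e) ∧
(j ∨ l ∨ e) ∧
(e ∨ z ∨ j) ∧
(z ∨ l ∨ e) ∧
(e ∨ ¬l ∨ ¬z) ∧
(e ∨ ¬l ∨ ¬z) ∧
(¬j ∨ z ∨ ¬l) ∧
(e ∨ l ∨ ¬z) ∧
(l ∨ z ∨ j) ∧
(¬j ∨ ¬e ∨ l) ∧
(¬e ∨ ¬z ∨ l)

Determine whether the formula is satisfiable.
No

No, the formula is not satisfiable.

No assignment of truth values to the variables can make all 16 clauses true simultaneously.

The formula is UNSAT (unsatisfiable).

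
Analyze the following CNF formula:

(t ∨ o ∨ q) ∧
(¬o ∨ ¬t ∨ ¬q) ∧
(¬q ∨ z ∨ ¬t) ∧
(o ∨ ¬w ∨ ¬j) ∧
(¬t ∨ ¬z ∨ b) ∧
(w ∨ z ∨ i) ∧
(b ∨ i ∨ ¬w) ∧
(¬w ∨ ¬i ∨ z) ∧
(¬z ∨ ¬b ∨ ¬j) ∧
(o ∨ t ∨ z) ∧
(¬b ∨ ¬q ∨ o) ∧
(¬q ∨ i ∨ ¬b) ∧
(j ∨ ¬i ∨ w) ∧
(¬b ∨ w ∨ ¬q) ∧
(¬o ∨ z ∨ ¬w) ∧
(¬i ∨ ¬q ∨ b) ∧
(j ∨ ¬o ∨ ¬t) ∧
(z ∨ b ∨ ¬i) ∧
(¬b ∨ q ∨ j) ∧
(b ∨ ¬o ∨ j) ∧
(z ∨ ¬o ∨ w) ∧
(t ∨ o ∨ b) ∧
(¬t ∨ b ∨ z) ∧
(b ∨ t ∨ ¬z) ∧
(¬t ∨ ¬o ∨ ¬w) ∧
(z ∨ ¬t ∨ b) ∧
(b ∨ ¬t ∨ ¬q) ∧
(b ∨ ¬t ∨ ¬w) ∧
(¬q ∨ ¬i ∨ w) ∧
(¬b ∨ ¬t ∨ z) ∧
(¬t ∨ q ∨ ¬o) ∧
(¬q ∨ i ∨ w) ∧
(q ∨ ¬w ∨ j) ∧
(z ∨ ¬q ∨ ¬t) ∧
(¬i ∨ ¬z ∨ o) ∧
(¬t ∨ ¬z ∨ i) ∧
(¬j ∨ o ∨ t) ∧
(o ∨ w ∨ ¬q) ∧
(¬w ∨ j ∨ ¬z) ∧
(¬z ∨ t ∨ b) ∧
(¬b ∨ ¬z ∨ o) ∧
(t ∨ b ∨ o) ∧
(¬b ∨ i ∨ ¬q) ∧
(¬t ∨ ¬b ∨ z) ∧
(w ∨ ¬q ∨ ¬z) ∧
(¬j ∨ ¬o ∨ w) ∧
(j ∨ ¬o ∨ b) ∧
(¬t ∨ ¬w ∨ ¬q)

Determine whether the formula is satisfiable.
No

No, the formula is not satisfiable.

No assignment of truth values to the variables can make all 48 clauses true simultaneously.

The formula is UNSAT (unsatisfiable).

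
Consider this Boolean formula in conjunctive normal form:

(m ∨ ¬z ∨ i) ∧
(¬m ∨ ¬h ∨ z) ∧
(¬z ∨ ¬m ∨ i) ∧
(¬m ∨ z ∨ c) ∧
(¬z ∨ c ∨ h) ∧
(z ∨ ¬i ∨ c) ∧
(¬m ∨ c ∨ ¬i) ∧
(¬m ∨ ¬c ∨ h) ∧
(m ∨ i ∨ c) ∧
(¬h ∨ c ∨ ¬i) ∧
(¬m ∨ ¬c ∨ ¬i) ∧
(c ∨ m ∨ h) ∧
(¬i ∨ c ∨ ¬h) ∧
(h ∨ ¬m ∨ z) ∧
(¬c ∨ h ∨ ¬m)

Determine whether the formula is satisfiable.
Yes

Yes, the formula is satisfiable.

One satisfying assignment is: h=False, z=False, i=False, m=False, c=True

Verification: With this assignment, all 15 clauses evaluate to true.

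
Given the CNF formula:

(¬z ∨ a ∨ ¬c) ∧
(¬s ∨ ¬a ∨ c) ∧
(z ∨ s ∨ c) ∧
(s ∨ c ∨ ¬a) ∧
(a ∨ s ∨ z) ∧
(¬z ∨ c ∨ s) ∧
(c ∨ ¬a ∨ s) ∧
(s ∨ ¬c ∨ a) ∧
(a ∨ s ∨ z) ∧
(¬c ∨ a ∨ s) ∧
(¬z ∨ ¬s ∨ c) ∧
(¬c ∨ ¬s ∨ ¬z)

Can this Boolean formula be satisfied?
Yes

Yes, the formula is satisfiable.

One satisfying assignment is: c=True, a=True, z=False, s=False

Verification: With this assignment, all 12 clauses evaluate to true.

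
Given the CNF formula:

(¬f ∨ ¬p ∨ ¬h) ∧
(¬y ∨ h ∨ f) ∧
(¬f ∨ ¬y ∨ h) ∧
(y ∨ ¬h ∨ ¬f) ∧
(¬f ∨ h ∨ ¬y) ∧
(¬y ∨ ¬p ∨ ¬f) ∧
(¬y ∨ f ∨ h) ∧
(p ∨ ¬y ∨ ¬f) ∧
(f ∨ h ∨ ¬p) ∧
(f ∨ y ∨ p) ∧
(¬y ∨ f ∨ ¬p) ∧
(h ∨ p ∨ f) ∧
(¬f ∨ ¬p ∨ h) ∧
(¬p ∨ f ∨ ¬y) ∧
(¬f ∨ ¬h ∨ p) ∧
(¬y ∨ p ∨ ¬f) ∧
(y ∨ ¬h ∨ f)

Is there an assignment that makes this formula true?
Yes

Yes, the formula is satisfiable.

One satisfying assignment is: h=False, f=True, y=False, p=False

Verification: With this assignment, all 17 clauses evaluate to true.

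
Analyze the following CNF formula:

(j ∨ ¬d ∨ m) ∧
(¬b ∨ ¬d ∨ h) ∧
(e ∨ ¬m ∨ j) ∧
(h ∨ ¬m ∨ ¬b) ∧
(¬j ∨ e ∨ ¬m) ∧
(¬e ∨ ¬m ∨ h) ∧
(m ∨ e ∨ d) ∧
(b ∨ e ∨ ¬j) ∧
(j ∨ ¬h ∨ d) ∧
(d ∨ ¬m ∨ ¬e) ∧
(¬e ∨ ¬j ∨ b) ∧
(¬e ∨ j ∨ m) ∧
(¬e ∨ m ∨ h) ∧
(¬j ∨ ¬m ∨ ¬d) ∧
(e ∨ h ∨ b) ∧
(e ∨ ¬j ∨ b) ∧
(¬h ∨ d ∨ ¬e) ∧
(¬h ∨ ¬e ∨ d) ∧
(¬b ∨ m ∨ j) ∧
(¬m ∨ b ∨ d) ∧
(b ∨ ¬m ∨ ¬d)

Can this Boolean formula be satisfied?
Yes

Yes, the formula is satisfiable.

One satisfying assignment is: j=True, b=True, h=True, e=True, d=True, m=False

Verification: With this assignment, all 21 clauses evaluate to true.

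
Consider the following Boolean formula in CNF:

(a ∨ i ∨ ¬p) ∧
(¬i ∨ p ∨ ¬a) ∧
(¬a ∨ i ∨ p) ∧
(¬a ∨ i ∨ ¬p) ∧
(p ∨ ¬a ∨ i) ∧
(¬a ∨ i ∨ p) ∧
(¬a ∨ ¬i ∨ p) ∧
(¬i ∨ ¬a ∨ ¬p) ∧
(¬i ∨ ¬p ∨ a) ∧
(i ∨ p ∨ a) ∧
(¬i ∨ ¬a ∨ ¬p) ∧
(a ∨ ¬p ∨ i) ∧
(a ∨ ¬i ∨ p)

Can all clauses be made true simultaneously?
No

No, the formula is not satisfiable.

No assignment of truth values to the variables can make all 13 clauses true simultaneously.

The formula is UNSAT (unsatisfiable).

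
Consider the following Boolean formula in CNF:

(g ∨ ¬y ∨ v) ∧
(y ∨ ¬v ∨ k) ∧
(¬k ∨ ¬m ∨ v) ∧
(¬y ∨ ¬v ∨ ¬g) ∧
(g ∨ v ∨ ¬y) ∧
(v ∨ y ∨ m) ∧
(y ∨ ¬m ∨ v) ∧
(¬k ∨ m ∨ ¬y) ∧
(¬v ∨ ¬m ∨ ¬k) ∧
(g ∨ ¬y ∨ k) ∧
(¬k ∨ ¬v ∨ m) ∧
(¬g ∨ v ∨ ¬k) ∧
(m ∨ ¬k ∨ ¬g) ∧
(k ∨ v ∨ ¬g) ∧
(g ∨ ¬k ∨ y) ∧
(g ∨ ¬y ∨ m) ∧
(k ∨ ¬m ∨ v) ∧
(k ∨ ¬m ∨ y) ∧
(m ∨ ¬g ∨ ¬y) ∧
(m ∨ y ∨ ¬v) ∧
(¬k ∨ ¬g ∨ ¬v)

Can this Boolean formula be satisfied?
No

No, the formula is not satisfiable.

No assignment of truth values to the variables can make all 21 clauses true simultaneously.

The formula is UNSAT (unsatisfiable).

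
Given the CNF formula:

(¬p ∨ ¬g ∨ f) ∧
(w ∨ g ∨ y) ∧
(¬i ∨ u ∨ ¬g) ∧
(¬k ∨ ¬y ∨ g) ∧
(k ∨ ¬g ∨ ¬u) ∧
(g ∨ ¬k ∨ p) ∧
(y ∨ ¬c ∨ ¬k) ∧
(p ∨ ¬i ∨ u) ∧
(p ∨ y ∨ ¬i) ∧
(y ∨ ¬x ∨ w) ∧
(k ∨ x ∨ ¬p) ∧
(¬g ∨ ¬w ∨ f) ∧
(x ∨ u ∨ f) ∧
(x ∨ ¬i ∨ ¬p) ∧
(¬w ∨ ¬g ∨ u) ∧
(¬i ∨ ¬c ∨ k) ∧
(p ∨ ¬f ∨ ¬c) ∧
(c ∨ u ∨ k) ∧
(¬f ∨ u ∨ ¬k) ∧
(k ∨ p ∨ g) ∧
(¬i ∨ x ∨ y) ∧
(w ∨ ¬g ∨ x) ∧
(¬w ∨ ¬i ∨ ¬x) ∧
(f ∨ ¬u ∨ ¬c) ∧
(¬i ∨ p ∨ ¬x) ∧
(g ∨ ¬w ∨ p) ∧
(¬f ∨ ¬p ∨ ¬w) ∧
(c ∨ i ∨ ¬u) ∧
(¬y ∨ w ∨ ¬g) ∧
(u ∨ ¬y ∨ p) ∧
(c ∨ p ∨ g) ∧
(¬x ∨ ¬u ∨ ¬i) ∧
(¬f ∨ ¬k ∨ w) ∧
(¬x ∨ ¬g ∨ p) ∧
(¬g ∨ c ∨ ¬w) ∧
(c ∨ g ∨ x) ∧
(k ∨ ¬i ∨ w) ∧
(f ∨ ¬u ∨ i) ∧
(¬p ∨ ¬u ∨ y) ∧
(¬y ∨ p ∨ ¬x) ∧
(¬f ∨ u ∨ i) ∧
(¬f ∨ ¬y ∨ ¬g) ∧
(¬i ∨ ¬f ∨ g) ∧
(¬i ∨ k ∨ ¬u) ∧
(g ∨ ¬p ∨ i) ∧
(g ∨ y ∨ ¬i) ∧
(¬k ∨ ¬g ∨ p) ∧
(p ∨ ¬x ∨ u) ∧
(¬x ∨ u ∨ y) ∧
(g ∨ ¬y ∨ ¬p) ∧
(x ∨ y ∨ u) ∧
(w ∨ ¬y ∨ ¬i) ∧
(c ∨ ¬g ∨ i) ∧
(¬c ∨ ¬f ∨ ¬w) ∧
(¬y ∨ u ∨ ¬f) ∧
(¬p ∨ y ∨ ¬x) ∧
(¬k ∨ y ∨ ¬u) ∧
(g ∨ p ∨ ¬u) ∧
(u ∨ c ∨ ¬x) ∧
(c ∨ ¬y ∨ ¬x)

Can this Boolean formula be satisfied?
No

No, the formula is not satisfiable.

No assignment of truth values to the variables can make all 60 clauses true simultaneously.

The formula is UNSAT (unsatisfiable).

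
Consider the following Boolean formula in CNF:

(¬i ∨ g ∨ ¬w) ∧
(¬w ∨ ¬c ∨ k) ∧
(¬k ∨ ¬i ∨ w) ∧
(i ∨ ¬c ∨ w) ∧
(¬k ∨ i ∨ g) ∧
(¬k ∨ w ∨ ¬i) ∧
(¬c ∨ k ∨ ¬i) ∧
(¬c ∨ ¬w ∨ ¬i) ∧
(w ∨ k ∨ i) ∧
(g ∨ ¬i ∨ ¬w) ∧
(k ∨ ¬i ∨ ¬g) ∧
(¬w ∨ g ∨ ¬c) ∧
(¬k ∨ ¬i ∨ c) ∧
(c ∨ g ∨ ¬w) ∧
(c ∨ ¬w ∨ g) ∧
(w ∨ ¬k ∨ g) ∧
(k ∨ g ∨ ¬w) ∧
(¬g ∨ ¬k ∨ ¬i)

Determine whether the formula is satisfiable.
Yes

Yes, the formula is satisfiable.

One satisfying assignment is: k=False, c=False, g=True, i=False, w=True

Verification: With this assignment, all 18 clauses evaluate to true.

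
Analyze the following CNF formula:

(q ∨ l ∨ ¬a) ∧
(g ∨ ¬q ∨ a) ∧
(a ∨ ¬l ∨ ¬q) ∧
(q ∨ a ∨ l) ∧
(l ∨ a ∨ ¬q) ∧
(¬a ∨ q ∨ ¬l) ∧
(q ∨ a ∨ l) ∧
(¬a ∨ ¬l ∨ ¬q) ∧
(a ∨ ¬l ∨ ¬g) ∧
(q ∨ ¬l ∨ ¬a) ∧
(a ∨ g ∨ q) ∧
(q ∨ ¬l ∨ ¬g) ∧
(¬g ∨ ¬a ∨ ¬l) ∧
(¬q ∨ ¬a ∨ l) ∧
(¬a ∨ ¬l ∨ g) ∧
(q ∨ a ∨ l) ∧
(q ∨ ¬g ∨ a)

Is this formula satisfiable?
No

No, the formula is not satisfiable.

No assignment of truth values to the variables can make all 17 clauses true simultaneously.

The formula is UNSAT (unsatisfiable).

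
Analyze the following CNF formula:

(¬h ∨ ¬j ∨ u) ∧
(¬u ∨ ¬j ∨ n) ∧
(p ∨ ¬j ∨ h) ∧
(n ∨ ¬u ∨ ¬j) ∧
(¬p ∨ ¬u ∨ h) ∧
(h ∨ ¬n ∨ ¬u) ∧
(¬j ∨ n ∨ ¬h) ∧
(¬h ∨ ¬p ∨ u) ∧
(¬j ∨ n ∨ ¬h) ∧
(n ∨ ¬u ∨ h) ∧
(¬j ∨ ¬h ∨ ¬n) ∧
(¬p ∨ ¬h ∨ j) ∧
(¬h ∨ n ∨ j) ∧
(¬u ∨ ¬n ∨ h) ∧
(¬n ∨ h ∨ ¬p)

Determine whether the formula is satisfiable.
Yes

Yes, the formula is satisfiable.

One satisfying assignment is: j=False, u=False, n=False, p=False, h=False

Verification: With this assignment, all 15 clauses evaluate to true.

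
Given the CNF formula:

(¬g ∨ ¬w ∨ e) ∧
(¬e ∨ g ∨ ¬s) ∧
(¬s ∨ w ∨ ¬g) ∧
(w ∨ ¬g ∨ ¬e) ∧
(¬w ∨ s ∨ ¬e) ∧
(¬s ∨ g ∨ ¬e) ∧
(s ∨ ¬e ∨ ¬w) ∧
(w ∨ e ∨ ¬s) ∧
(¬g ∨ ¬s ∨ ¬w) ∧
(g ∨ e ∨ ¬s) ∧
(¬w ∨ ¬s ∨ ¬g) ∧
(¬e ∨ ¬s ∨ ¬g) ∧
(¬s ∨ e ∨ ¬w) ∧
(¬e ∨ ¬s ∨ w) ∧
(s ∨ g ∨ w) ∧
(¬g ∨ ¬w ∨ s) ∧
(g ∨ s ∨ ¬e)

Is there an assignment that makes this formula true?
Yes

Yes, the formula is satisfiable.

One satisfying assignment is: s=False, g=True, e=False, w=False

Verification: With this assignment, all 17 clauses evaluate to true.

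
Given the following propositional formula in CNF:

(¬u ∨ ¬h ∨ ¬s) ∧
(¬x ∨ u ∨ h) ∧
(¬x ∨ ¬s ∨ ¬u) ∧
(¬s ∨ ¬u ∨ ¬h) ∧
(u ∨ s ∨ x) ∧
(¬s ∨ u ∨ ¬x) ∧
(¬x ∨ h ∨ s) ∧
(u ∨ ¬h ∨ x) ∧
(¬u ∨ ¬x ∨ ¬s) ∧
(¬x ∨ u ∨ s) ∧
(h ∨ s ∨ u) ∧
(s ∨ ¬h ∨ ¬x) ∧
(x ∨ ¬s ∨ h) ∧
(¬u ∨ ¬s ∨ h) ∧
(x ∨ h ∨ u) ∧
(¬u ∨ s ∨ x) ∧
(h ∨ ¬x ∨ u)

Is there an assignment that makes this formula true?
No

No, the formula is not satisfiable.

No assignment of truth values to the variables can make all 17 clauses true simultaneously.

The formula is UNSAT (unsatisfiable).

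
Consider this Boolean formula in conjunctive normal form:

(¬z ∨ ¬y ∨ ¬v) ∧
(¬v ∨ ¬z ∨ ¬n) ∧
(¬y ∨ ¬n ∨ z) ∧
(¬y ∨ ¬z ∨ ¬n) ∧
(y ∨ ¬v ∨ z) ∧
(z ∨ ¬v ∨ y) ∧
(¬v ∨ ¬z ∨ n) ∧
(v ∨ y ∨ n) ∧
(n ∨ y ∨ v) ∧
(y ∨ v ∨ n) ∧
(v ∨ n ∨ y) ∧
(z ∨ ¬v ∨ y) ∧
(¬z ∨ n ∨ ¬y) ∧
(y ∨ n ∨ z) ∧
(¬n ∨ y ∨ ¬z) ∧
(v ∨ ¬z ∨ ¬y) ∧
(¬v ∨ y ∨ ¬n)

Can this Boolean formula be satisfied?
Yes

Yes, the formula is satisfiable.

One satisfying assignment is: n=False, z=False, y=True, v=False

Verification: With this assignment, all 17 clauses evaluate to true.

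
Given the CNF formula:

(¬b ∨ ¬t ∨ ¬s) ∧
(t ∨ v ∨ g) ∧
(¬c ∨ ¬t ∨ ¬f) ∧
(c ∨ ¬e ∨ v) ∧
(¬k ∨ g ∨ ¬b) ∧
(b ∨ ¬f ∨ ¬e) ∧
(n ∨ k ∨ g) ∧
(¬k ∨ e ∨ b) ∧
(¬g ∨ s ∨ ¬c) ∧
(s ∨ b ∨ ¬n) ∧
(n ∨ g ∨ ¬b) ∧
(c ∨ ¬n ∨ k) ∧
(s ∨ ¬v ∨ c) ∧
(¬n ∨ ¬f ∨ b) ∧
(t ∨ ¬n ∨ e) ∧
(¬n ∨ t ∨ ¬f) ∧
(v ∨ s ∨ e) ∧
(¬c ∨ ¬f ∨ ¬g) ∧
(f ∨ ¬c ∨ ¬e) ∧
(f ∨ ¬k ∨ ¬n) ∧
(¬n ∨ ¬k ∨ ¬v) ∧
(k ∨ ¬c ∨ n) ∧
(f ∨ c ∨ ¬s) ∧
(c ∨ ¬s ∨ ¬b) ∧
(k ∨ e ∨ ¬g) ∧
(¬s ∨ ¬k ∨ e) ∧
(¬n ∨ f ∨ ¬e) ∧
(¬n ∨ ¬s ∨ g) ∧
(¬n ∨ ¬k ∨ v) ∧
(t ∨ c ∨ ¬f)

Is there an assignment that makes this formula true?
Yes

Yes, the formula is satisfiable.

One satisfying assignment is: f=False, t=True, s=False, g=False, e=False, b=True, c=True, n=True, v=True, k=False

Verification: With this assignment, all 30 clauses evaluate to true.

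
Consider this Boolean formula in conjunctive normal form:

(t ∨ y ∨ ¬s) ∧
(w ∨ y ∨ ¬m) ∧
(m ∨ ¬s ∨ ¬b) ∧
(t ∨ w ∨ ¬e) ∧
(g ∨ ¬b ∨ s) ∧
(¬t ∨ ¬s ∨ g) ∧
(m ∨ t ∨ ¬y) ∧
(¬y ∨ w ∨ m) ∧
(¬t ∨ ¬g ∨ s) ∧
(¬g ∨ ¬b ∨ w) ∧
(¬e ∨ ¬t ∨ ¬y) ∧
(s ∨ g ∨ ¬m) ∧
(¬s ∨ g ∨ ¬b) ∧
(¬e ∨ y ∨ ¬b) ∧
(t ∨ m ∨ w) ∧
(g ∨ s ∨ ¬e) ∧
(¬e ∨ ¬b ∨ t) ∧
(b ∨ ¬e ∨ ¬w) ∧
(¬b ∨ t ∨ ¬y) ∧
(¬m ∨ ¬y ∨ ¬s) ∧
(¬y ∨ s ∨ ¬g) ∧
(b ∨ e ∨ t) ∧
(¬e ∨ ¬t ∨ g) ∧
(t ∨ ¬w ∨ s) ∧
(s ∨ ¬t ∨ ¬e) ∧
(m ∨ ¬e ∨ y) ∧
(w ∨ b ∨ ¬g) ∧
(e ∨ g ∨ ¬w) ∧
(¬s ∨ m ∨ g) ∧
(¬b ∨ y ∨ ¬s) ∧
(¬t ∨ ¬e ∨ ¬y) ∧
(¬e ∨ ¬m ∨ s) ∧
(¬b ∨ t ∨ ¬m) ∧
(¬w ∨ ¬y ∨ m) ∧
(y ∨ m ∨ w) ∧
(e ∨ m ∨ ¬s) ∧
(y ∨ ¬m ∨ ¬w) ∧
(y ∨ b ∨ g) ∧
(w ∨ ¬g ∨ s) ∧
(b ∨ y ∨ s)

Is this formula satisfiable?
No

No, the formula is not satisfiable.

No assignment of truth values to the variables can make all 40 clauses true simultaneously.

The formula is UNSAT (unsatisfiable).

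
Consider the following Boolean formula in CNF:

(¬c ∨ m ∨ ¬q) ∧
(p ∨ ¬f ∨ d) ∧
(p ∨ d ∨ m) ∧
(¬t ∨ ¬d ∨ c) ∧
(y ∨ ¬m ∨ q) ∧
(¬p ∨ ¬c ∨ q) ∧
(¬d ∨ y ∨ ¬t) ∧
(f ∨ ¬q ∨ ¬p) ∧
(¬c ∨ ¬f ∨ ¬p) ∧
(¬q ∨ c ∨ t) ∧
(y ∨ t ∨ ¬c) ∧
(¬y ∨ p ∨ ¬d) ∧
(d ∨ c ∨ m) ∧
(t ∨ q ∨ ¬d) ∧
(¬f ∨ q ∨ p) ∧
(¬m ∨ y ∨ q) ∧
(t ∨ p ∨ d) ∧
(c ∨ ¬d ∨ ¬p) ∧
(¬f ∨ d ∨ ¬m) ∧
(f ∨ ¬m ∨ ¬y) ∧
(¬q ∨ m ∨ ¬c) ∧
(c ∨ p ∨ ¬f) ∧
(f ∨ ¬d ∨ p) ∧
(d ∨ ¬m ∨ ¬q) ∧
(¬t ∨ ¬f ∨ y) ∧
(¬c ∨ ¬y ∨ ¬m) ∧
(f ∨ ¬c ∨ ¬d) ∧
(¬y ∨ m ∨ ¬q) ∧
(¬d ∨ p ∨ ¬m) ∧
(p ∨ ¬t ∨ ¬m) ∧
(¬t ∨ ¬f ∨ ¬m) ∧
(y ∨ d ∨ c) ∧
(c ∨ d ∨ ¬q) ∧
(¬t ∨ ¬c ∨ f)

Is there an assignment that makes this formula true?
No

No, the formula is not satisfiable.

No assignment of truth values to the variables can make all 34 clauses true simultaneously.

The formula is UNSAT (unsatisfiable).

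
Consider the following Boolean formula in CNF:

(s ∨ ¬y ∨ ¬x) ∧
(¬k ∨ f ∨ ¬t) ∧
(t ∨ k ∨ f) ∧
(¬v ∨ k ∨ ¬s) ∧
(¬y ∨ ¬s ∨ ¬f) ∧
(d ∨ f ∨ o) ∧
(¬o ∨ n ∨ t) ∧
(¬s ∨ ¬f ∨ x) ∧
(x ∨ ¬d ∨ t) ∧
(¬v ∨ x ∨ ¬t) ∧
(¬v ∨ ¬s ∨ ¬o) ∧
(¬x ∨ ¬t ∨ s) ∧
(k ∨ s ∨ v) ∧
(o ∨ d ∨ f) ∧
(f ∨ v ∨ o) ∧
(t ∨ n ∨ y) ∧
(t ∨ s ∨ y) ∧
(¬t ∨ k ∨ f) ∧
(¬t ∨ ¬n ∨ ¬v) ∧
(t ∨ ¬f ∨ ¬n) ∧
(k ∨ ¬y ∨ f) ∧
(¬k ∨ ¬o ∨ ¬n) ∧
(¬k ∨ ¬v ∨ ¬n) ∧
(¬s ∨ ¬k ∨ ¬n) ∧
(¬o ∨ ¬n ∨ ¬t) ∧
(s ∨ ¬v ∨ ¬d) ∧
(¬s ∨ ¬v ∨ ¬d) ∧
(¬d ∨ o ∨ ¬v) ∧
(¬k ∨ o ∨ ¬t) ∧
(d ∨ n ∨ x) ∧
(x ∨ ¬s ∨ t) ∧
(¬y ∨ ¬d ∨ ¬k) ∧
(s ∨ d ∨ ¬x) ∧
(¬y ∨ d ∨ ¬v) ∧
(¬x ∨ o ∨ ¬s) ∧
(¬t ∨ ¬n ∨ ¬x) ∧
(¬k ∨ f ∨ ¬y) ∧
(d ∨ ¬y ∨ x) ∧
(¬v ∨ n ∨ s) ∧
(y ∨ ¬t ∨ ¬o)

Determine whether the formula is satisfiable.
No

No, the formula is not satisfiable.

No assignment of truth values to the variables can make all 40 clauses true simultaneously.

The formula is UNSAT (unsatisfiable).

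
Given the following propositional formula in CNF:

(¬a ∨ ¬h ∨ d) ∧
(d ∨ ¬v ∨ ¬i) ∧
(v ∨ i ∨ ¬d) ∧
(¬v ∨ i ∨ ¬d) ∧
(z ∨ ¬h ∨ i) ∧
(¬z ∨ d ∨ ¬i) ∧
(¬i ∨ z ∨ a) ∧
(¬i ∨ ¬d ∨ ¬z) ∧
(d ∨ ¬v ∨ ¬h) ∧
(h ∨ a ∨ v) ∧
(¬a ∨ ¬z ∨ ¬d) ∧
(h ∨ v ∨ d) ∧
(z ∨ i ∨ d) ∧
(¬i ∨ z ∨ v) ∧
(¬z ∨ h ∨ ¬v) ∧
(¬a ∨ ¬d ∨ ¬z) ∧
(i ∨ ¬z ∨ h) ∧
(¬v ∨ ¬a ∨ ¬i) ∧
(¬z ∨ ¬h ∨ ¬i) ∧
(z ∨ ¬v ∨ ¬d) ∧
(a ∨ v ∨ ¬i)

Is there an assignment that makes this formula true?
Yes

Yes, the formula is satisfiable.

One satisfying assignment is: a=False, h=True, v=False, d=False, z=True, i=False

Verification: With this assignment, all 21 clauses evaluate to true.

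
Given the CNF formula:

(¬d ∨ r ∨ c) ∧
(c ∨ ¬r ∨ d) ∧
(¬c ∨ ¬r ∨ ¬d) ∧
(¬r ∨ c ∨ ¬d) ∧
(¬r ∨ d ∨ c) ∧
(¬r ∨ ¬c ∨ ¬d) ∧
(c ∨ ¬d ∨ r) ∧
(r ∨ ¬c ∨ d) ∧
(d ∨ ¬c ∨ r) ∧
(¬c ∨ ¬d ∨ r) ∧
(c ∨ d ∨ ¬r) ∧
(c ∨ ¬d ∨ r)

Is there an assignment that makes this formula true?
Yes

Yes, the formula is satisfiable.

One satisfying assignment is: c=False, r=False, d=False

Verification: With this assignment, all 12 clauses evaluate to true.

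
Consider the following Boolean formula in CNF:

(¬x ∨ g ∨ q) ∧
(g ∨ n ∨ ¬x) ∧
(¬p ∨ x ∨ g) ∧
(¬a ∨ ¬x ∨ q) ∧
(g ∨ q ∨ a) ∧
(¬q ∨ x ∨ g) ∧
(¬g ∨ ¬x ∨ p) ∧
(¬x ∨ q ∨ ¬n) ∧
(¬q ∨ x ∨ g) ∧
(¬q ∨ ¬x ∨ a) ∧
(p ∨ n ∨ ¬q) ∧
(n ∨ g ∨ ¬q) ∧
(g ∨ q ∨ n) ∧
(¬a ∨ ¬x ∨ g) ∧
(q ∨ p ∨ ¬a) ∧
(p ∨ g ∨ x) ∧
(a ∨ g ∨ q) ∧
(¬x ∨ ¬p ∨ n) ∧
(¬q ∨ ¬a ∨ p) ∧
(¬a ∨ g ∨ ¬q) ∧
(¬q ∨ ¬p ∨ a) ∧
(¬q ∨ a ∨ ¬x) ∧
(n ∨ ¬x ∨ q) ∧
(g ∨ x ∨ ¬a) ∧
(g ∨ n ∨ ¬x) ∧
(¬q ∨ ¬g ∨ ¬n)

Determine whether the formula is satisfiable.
Yes

Yes, the formula is satisfiable.

One satisfying assignment is: x=False, a=False, p=False, g=True, n=False, q=False

Verification: With this assignment, all 26 clauses evaluate to true.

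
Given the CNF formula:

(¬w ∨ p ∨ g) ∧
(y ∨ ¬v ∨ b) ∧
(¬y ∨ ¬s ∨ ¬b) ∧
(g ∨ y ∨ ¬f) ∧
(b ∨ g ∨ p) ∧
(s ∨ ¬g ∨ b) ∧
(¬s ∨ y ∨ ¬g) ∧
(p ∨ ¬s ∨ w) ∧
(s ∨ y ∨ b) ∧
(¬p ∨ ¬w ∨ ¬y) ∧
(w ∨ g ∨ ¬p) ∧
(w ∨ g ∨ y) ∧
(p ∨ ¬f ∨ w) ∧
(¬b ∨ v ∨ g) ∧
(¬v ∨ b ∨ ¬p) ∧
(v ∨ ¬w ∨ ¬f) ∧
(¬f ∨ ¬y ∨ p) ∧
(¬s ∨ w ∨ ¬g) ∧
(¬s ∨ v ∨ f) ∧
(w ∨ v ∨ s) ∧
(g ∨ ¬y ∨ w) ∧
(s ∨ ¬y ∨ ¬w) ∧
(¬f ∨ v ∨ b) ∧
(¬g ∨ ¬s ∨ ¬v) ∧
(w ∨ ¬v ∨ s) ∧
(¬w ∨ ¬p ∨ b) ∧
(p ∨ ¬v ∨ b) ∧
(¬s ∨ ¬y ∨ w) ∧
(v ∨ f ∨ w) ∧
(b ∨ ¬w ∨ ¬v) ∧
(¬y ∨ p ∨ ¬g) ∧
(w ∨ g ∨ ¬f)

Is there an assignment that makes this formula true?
Yes

Yes, the formula is satisfiable.

One satisfying assignment is: s=False, v=False, p=False, w=True, f=False, g=True, y=False, b=True

Verification: With this assignment, all 32 clauses evaluate to true.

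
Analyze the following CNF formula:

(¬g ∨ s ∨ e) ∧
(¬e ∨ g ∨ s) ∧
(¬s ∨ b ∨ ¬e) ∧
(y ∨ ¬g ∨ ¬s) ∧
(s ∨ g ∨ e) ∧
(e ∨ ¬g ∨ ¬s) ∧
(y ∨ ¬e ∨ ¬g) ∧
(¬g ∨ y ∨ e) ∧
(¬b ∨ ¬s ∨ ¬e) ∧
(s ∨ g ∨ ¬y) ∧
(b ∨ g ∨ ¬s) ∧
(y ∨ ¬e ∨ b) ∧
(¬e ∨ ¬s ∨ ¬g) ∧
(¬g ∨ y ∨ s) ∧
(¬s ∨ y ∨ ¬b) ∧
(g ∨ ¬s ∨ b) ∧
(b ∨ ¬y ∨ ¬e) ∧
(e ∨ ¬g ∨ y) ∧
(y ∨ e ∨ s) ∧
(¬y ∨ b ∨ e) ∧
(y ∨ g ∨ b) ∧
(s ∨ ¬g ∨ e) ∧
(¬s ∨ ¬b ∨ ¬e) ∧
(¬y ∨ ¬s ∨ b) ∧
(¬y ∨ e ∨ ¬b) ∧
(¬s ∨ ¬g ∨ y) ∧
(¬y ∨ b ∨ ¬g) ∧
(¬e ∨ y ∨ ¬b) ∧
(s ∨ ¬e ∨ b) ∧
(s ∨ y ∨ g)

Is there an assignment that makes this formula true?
Yes

Yes, the formula is satisfiable.

One satisfying assignment is: s=False, b=True, g=True, y=True, e=True

Verification: With this assignment, all 30 clauses evaluate to true.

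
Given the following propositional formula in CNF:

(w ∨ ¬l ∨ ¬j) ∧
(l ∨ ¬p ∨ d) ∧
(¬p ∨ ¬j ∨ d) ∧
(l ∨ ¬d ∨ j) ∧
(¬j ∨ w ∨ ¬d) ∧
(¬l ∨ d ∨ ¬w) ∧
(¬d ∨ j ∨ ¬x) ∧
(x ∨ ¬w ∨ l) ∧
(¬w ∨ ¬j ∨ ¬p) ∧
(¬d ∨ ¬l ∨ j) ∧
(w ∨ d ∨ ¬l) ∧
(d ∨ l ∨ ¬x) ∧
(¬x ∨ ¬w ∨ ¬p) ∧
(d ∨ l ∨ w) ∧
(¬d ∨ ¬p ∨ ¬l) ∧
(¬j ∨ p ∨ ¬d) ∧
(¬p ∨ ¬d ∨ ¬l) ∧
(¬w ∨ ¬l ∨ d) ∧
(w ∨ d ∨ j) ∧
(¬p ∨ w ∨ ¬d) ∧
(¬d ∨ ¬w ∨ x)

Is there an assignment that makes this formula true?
No

No, the formula is not satisfiable.

No assignment of truth values to the variables can make all 21 clauses true simultaneously.

The formula is UNSAT (unsatisfiable).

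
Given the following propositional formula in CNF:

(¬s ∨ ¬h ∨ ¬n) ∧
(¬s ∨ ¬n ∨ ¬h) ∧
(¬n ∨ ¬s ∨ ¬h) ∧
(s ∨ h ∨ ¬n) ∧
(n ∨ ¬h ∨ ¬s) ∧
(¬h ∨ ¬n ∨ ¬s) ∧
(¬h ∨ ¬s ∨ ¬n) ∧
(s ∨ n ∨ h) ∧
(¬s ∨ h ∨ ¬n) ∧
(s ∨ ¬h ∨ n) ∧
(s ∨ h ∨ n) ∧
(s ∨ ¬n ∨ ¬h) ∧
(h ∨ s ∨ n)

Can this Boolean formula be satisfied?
Yes

Yes, the formula is satisfiable.

One satisfying assignment is: h=False, s=True, n=False

Verification: With this assignment, all 13 clauses evaluate to true.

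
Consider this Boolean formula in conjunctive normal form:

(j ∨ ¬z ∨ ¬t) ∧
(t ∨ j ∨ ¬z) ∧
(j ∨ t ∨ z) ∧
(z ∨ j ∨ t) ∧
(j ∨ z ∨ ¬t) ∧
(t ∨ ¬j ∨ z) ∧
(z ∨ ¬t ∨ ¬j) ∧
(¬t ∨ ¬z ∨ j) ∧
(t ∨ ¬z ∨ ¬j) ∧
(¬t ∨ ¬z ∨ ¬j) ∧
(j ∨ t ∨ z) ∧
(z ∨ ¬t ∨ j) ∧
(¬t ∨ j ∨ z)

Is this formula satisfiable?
No

No, the formula is not satisfiable.

No assignment of truth values to the variables can make all 13 clauses true simultaneously.

The formula is UNSAT (unsatisfiable).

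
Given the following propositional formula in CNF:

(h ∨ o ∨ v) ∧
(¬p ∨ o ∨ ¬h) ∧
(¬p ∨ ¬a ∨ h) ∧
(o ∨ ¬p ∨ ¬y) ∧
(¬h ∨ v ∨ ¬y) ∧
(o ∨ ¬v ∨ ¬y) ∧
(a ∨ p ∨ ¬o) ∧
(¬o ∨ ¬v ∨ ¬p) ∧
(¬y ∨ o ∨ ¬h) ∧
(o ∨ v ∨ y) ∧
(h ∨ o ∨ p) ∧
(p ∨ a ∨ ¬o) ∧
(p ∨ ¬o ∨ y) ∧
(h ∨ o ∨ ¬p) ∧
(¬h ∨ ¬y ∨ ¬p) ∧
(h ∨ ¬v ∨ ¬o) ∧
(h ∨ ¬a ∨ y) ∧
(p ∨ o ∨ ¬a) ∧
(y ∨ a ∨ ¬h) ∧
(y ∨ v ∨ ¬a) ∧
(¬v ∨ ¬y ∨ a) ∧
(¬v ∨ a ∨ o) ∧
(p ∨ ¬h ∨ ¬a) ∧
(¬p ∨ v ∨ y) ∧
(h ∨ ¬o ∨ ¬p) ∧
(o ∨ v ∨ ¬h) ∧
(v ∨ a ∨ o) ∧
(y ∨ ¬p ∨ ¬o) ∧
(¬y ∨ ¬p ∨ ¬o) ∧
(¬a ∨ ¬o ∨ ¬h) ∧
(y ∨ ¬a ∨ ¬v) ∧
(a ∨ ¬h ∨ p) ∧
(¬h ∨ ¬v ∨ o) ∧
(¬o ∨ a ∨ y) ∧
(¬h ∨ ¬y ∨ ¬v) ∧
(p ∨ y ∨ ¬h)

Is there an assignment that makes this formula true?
Yes

Yes, the formula is satisfiable.

One satisfying assignment is: p=False, v=False, a=True, y=True, o=True, h=False

Verification: With this assignment, all 36 clauses evaluate to true.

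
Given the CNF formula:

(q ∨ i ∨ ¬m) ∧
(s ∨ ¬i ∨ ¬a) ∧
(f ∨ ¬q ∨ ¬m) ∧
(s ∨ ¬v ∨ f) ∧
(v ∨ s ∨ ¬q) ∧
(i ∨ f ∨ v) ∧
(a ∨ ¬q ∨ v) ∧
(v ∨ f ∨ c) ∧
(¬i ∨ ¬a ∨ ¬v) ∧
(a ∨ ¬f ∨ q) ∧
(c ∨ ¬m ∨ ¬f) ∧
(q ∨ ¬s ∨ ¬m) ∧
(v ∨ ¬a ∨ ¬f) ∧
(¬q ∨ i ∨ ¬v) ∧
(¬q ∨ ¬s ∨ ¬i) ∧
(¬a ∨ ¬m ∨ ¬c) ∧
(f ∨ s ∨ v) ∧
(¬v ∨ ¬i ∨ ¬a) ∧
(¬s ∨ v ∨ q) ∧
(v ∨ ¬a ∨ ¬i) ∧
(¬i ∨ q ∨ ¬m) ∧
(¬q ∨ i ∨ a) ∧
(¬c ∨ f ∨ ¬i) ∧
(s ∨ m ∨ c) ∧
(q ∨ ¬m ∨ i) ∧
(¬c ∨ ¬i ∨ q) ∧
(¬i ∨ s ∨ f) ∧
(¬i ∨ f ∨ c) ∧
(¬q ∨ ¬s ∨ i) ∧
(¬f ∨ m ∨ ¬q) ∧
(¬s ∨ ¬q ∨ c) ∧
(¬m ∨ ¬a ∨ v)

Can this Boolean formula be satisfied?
Yes

Yes, the formula is satisfiable.

One satisfying assignment is: q=False, f=False, s=True, v=True, i=False, m=False, c=False, a=False

Verification: With this assignment, all 32 clauses evaluate to true.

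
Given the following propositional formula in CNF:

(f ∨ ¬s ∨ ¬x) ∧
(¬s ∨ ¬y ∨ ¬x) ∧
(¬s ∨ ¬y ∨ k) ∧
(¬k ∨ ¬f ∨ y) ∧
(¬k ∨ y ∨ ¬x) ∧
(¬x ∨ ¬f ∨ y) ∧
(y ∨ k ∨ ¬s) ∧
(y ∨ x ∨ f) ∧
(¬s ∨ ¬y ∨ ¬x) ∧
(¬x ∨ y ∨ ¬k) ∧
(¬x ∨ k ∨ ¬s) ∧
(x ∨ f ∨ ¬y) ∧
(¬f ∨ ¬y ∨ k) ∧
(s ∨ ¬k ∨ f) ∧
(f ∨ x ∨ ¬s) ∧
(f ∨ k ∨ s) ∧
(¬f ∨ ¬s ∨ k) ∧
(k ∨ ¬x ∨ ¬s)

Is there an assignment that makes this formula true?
Yes

Yes, the formula is satisfiable.

One satisfying assignment is: k=False, x=False, s=False, y=False, f=True

Verification: With this assignment, all 18 clauses evaluate to true.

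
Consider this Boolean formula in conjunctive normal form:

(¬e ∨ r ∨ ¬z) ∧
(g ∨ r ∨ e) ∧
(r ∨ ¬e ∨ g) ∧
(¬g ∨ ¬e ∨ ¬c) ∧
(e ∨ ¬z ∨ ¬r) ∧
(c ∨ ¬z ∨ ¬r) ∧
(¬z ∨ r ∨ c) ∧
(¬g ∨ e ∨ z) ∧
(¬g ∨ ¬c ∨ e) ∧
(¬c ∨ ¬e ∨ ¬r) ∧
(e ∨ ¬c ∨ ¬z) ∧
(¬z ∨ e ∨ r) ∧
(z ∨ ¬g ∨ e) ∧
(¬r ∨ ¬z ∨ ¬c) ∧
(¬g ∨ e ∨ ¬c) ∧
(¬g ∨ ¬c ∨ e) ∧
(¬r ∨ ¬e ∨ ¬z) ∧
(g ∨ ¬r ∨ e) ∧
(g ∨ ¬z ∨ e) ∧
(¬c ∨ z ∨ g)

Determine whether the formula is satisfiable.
Yes

Yes, the formula is satisfiable.

One satisfying assignment is: c=False, e=True, r=True, g=False, z=False

Verification: With this assignment, all 20 clauses evaluate to true.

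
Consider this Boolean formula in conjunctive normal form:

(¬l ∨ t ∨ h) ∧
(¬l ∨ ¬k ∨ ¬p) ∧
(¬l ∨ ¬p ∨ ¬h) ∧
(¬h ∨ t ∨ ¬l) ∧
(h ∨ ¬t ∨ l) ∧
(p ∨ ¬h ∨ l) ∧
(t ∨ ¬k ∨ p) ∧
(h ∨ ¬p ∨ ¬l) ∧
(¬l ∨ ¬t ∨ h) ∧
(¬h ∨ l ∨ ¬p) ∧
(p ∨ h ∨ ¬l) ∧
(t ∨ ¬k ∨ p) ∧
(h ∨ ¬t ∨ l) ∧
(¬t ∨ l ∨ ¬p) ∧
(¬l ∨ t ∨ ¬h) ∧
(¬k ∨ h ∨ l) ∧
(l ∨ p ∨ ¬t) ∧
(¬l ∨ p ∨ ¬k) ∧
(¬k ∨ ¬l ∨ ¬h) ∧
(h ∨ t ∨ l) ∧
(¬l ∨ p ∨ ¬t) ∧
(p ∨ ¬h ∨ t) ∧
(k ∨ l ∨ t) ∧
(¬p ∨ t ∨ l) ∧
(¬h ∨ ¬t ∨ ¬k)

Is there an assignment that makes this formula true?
No

No, the formula is not satisfiable.

No assignment of truth values to the variables can make all 25 clauses true simultaneously.

The formula is UNSAT (unsatisfiable).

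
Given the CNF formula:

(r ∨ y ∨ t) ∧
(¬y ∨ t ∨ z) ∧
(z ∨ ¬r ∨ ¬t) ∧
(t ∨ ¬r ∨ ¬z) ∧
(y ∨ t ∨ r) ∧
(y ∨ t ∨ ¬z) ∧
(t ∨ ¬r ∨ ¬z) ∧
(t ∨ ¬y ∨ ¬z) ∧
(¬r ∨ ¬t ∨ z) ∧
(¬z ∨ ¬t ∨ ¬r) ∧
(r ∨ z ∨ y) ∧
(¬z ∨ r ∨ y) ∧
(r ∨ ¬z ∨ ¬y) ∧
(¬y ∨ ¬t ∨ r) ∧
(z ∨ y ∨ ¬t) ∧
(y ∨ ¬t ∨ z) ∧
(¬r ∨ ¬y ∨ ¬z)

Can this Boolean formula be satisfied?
Yes

Yes, the formula is satisfiable.

One satisfying assignment is: t=False, y=False, z=False, r=True

Verification: With this assignment, all 17 clauses evaluate to true.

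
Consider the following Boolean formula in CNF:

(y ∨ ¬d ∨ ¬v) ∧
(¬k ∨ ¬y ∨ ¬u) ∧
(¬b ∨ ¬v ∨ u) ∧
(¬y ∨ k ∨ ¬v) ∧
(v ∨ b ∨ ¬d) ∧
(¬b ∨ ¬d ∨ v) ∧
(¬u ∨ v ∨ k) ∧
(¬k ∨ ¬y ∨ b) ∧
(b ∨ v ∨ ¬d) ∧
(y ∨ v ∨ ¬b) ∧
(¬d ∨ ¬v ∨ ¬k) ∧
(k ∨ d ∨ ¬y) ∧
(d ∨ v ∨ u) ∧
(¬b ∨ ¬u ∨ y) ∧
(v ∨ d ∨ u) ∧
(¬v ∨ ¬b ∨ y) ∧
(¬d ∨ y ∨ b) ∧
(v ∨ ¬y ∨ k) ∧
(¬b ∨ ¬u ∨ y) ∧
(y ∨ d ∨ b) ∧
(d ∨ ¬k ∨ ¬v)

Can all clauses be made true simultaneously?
No

No, the formula is not satisfiable.

No assignment of truth values to the variables can make all 21 clauses true simultaneously.

The formula is UNSAT (unsatisfiable).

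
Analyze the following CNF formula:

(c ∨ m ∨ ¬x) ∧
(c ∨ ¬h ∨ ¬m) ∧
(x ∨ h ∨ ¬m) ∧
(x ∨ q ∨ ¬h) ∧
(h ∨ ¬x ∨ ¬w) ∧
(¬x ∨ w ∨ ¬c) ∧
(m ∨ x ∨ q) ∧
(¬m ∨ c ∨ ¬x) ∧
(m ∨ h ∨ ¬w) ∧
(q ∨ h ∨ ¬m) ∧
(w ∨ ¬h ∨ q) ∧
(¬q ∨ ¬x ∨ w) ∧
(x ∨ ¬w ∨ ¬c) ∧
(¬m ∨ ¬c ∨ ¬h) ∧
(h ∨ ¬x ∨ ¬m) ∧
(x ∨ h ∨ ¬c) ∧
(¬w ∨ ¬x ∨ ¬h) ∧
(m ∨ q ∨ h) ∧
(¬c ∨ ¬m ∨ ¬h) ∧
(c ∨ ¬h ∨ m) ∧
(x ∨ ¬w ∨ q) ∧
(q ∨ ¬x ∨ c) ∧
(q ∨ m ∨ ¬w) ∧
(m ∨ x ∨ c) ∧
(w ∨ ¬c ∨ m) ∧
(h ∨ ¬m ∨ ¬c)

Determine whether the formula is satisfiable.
No

No, the formula is not satisfiable.

No assignment of truth values to the variables can make all 26 clauses true simultaneously.

The formula is UNSAT (unsatisfiable).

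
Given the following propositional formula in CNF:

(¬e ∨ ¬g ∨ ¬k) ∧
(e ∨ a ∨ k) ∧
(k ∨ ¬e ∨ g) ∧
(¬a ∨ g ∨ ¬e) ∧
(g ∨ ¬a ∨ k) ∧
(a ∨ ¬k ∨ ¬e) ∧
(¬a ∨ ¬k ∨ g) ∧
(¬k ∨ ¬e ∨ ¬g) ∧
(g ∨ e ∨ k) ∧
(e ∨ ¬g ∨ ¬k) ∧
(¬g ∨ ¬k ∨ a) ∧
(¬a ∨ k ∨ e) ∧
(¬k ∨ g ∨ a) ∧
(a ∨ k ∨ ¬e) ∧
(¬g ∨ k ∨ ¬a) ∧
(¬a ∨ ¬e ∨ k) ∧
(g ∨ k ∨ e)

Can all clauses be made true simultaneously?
No

No, the formula is not satisfiable.

No assignment of truth values to the variables can make all 17 clauses true simultaneously.

The formula is UNSAT (unsatisfiable).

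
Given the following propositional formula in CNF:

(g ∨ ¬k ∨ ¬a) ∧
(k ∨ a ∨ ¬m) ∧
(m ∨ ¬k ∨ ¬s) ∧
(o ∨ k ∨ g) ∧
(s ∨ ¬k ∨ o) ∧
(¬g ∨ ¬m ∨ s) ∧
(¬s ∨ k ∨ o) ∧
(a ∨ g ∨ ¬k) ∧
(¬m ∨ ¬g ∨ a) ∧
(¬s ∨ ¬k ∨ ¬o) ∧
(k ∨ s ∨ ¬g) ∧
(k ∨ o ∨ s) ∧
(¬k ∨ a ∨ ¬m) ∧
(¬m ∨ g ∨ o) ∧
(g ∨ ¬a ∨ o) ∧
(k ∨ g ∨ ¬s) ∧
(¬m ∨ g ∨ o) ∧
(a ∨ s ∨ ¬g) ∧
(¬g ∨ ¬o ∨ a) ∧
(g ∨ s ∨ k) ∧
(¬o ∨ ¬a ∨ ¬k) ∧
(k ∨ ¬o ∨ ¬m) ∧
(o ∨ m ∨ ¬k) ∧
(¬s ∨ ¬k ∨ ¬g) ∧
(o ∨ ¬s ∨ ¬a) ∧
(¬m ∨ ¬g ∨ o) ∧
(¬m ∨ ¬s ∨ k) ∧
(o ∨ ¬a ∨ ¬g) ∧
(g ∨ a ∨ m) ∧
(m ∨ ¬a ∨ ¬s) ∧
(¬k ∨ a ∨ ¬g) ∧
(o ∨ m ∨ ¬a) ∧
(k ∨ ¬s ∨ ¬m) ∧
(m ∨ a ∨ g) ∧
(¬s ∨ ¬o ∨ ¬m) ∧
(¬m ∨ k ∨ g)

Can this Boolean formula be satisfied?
No

No, the formula is not satisfiable.

No assignment of truth values to the variables can make all 36 clauses true simultaneously.

The formula is UNSAT (unsatisfiable).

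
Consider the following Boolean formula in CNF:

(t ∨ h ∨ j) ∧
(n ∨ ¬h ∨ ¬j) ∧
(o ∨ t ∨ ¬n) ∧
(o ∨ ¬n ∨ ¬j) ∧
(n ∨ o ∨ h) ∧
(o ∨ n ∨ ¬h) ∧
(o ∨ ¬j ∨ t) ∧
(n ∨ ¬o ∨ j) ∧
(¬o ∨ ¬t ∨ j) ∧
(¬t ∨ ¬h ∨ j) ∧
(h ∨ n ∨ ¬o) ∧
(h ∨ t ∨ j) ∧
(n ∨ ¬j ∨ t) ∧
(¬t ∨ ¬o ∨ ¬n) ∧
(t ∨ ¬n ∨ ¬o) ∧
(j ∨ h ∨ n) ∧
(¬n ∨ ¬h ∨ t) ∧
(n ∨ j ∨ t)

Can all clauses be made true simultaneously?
Yes

Yes, the formula is satisfiable.

One satisfying assignment is: j=False, t=True, h=False, n=True, o=False

Verification: With this assignment, all 18 clauses evaluate to true.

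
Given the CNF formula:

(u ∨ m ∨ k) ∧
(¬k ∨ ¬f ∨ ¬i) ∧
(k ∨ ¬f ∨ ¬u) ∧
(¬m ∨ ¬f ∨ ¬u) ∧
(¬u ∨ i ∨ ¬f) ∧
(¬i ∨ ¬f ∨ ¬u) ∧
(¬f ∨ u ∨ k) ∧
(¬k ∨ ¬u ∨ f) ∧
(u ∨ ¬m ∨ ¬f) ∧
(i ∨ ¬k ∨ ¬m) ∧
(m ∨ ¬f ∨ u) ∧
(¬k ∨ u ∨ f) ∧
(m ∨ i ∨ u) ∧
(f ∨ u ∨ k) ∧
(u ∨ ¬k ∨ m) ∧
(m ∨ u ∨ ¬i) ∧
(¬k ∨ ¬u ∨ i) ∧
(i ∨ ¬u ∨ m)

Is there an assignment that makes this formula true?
Yes

Yes, the formula is satisfiable.

One satisfying assignment is: m=False, u=True, i=True, k=False, f=False

Verification: With this assignment, all 18 clauses evaluate to true.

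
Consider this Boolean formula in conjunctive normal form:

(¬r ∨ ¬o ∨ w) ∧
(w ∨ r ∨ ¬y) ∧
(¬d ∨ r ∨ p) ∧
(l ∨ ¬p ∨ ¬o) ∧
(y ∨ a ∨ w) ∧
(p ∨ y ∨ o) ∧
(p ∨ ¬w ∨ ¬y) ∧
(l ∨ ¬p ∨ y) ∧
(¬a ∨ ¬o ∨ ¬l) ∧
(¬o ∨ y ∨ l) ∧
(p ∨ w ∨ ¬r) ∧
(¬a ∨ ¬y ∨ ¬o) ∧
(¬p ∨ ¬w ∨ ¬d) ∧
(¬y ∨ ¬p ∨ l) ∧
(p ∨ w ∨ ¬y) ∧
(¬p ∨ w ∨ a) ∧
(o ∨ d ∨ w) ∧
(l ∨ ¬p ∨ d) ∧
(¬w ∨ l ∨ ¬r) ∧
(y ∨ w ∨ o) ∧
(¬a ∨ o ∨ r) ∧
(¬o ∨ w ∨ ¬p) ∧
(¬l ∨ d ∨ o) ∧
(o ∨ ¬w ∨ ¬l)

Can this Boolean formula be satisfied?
Yes

Yes, the formula is satisfiable.

One satisfying assignment is: r=False, d=False, a=False, p=False, l=True, o=True, w=True, y=False

Verification: With this assignment, all 24 clauses evaluate to true.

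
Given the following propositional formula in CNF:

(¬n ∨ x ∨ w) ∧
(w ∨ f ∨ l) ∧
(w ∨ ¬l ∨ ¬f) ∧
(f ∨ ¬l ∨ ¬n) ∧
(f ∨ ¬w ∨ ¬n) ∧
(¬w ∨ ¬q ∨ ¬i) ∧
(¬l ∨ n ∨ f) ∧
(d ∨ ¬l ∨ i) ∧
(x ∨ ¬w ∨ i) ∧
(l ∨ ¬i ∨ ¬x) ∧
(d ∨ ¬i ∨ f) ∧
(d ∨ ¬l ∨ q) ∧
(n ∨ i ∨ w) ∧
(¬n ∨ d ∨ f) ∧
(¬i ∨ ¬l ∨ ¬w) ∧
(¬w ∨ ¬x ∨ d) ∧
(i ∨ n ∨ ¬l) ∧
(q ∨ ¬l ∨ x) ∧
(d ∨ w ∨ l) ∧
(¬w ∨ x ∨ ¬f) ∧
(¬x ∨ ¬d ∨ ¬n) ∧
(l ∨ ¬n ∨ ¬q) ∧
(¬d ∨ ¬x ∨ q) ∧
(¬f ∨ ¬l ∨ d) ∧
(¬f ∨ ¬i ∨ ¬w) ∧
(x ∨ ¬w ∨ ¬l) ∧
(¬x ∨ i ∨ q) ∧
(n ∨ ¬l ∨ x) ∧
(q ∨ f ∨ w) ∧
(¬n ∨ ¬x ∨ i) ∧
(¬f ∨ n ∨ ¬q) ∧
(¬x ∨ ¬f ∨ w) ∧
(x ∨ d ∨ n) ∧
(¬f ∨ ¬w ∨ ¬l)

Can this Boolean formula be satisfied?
Yes

Yes, the formula is satisfiable.

One satisfying assignment is: n=False, l=False, w=True, f=False, q=True, d=True, x=True, i=False

Verification: With this assignment, all 34 clauses evaluate to true.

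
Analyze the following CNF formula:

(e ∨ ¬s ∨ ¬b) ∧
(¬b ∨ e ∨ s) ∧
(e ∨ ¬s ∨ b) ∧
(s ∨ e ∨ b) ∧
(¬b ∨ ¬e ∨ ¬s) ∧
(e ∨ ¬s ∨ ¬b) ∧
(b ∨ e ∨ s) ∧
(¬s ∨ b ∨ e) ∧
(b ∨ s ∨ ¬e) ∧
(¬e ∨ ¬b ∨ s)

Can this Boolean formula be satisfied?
Yes

Yes, the formula is satisfiable.

One satisfying assignment is: b=False, s=True, e=True

Verification: With this assignment, all 10 clauses evaluate to true.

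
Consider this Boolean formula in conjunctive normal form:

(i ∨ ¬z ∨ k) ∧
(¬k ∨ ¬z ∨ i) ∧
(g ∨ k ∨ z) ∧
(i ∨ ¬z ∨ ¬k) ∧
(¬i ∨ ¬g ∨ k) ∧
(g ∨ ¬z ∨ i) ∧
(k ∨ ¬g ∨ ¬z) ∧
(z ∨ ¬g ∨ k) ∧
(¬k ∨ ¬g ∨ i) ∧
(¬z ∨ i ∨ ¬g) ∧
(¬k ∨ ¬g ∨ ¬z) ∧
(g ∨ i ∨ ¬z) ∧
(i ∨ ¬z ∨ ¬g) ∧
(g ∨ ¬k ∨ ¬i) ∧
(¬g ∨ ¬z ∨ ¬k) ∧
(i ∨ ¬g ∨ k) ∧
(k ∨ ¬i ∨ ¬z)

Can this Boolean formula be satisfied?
Yes

Yes, the formula is satisfiable.

One satisfying assignment is: z=False, i=False, k=True, g=False

Verification: With this assignment, all 17 clauses evaluate to true.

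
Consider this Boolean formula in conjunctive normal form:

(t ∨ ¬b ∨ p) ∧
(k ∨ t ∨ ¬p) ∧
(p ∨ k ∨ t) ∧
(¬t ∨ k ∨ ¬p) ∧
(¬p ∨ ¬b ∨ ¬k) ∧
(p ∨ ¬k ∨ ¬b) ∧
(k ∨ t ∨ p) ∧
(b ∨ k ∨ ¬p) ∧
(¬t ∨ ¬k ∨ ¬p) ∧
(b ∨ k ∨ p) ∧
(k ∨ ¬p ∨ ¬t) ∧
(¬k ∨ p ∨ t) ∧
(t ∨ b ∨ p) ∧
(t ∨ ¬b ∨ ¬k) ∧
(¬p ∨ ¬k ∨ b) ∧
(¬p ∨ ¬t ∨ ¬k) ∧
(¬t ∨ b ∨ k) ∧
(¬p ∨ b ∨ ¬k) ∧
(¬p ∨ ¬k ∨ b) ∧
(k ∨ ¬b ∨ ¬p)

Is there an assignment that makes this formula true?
Yes

Yes, the formula is satisfiable.

One satisfying assignment is: b=True, t=True, k=False, p=False

Verification: With this assignment, all 20 clauses evaluate to true.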